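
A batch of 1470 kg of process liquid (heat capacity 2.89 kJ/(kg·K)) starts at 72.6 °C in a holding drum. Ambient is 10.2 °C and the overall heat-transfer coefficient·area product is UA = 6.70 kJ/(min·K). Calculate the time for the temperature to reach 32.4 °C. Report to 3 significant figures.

655 min

M c_p dT/dt = −UA(T − T_amb).
τ = M c_p/UA = 634.07 min; T_ss = T_amb = 10.200 °C.
T(t) = T_ss + (T₀ − T_ss)e^(−t/τ); set T = 32.4:
t = −τ ln[(T − T_ss)/(T₀ − T_ss)] = −634.07 · ln(0.35577) = 655.30 min.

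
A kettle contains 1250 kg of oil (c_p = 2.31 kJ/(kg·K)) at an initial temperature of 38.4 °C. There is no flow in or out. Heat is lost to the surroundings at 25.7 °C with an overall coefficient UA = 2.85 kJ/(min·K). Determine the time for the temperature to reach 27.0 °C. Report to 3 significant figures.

2310 min

M c_p dT/dt = −UA(T − T_amb).
τ = M c_p/UA = 1013.2 min; T_ss = T_amb = 25.700 °C.
T(t) = T_ss + (T₀ − T_ss)e^(−t/τ); set T = 27.0:
t = −τ ln[(T − T_ss)/(T₀ − T_ss)] = −1013.2 · ln(0.10236) = 2309.2 min.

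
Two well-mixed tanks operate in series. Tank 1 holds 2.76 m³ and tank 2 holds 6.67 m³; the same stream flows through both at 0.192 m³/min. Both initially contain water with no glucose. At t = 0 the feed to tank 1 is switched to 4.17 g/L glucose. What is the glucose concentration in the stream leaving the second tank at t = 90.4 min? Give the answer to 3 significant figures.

3.65 g/L

Each tank obeys Vᵢ dCᵢ/dt = Q(Cᵢ₋₁ − Cᵢ), so τᵢ = Vᵢ/Q.
τ₁ = 2.76/0.192 = 14.375 min; τ₂ = 6.67/0.192 = 34.740 min.
Solving the cascade with C₁(0)=C₂(0)=0 gives C₂(t) = C_in[1 − (τ₁ e^(−t/τ₁) − τ₂ e^(−t/τ₂))/(τ₁ − τ₂)].
At t = 90.4: e^(−t/τ₁) = 0.0018572, e^(−t/τ₂) = 0.074109.
C₂ = 4.17·[1 − (14.375·0.0018572 − 34.740·0.074109)/(-20.365)] = 4.17·0.87489 = 3.6483 g/L.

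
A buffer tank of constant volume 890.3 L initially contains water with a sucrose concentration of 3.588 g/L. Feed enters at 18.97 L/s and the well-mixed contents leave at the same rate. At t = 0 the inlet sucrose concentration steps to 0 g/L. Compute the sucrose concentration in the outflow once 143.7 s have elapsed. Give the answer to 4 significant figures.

0.1679 g/L

Mass balance on the solute (V constant): V dC/dt = Q(C_in − C).
Time constant τ = V/Q = 890.3/18.97 = 46.9320 s.
C approaches C_in exponentially: C(t) = C_in + (C₀ − C_in) e^(−t/τ).
C(143.7) = 0 + (3.588 − 0)·e^(−143.7/46.9320) = 0 + (3.58800)·0.0467998 = 0.167918 g/L.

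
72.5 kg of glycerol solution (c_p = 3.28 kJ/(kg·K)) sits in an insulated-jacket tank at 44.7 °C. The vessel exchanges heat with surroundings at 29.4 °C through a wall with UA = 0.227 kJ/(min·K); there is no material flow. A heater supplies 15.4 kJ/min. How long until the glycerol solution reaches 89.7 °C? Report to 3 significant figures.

Lumped-capacitance energy balance: M c_p dT/dt = UA(T_amb − T) + Q̇.
τ = M c_p/UA = 1047.6 min; T_ss = T_amb + Q̇/UA = 29.4 + 15.4/0.227 = 97.241 °C.
T(t) = T_ss + (T₀ − T_ss)e^(−t/τ); set T = 89.7:
t = −τ ln[(T − T_ss)/(T₀ − T_ss)] = −1047.6 · ln(0.14353) = 2033.5 min.

2030 min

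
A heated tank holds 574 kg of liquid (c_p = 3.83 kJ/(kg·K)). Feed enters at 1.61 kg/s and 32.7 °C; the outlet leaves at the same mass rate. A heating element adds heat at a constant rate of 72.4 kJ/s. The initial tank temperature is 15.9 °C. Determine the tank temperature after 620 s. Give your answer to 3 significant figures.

39.4 °C

Energy balance: M c_p dT/dt = ṁ c_p (T_in − T) + 72.4.
τ = M/ṁ = 356.52 s; T_ss = T_in + Q̇/(ṁ c_p) = 32.7 + 72.4/(1.61·3.83) = 44.441 °C.
Solution: T(t) = T_ss + (T₀ − T_ss) e^(−t/τ).
T(620) = 44.441 + (-28.541)·e^(−620/356.52) = 44.441 + (-28.541)·0.17569 = 39.427 °C.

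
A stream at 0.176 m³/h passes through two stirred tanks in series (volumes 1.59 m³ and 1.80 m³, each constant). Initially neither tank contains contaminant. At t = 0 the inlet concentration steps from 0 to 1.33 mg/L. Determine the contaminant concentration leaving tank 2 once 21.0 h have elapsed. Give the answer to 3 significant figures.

Each tank obeys Vᵢ dCᵢ/dt = Q(Cᵢ₋₁ − Cᵢ), so τᵢ = Vᵢ/Q.
τ₁ = 1.59/0.176 = 9.0341 h; τ₂ = 1.80/0.176 = 10.227 h.
Solving the cascade with C₁(0)=C₂(0)=0 gives C₂(t) = C_in[1 − (τ₁ e^(−t/τ₁) − τ₂ e^(−t/τ₂))/(τ₁ − τ₂)].
At t = 21.0: e^(−t/τ₁) = 0.097830, e^(−t/τ₂) = 0.12831.
C₂ = 1.33·[1 − (9.0341·0.097830 − 10.227·0.12831)/(-1.1932)] = 1.33·0.64094 = 0.85245 mg/L.

0.852 mg/L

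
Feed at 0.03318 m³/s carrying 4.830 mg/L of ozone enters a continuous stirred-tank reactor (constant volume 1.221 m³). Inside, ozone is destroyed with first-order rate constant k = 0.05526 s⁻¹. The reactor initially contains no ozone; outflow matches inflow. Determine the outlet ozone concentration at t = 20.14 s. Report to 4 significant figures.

1.290 mg/L

Species balance: V dC/dt = Q C_in − Q C − k V C.
This is linear with rate a = Q/V + k = 0.0824344 s⁻¹.
C_ss = Q C_in/(Q + kV) = 1.59221 mg/L; C(t) = C_ss + (C₀ − C_ss) e^(−a t).
C(20.14) = 1.59221 + (-1.59221)·e^(−0.0824344·20.14) = 1.59221 + (-1.59221)·0.190095 = 1.28953 mg/L.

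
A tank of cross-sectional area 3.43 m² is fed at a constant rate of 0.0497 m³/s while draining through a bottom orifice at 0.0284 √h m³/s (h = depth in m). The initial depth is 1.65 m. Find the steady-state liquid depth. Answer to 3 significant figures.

3.06 m

A dh/dt = Q_in − 0.0284 √h. Steady state requires inflow = outflow:
Q_in = 0.0284 √h_ss ⇒ √h_ss = 0.0497/0.0284 = 1.7500.
h_ss = 1.7500² = 3.0625 m. (Since h₀ = 1.65 m < h_ss, the level will rise toward this value.)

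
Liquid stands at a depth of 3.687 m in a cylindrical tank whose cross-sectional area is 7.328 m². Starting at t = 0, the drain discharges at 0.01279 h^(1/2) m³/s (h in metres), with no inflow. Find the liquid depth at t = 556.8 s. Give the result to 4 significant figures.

With no inflow, A dh/dt = −0.01279 √h.
∫ h^(−1/2) dh = −(0.01279/A) ∫ dt, giving 2√h = 2√h₀ − (0.01279/A) t.
√h = √3.687 − 0.01279·556.8/(2·7.328) = 1.92016 − 0.485908 = 1.43425.
h = 1.43425² = 2.05707 m.

2.057 m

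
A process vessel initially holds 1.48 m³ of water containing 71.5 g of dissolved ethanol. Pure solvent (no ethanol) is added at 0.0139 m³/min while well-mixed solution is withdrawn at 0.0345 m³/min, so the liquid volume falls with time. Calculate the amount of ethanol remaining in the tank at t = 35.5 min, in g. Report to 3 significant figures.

22.8 g

Total volume: dV/dt = Q_in − Q_out = -0.020600 m³/min, so V(t) = 1.48 − 0.020600 t and V(35.5) = 0.74870 m³.
Solute balance: dm/dt = 0 − Q_out C = −Q_out m/V(t).
dm/m = −Q_out dt/(V₀ − 0.020600 t); integrating gives ln(m/m₀) = −(Q_out/(Q_in−Q_out)) ln(V/V₀).
m = m₀ (V₀/V)^(Q_out/(Q_in−Q_out)) = 71.5 × (1.48/0.74870)^(-1.6748) = 22.838 g.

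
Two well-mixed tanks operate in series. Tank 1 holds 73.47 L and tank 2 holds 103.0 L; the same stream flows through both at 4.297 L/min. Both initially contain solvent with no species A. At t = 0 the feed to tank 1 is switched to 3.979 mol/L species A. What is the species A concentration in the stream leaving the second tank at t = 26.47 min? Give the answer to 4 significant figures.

1.484 mol/L

Time constants: τᵢ = Vᵢ/Q for each well-mixed tank.
τ₁ = 73.47/4.297 = 17.0980 min; τ₂ = 103.0/4.297 = 23.9702 min.
Solving the cascade with C₁(0)=C₂(0)=0 gives C₂(t) = C_in[1 − (τ₁ e^(−t/τ₁) − τ₂ e^(−t/τ₂))/(τ₁ − τ₂)].
At t = 26.47: e^(−t/τ₁) = 0.212644, e^(−t/τ₂) = 0.331447.
C₂ = 3.979·[1 − (17.0980·0.212644 − 23.9702·0.331447)/(-6.87224)] = 3.979·0.372973 = 1.48406 mol/L.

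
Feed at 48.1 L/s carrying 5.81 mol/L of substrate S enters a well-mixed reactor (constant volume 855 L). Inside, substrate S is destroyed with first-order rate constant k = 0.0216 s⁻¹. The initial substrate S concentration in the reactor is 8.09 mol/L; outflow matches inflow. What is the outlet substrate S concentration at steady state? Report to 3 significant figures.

Accumulation = in − out − consumed: V dC/dt = Q C_in − Q C − k V C.
At steady state: 0 = Q C_in − (Q + kV) C_ss, so C_ss = Q C_in/(Q + kV).
C_ss = 48.1·5.81/(48.1 + 0.0216·855) = 279.46/66.568 = 4.1981 mol/L.

4.20 mol/L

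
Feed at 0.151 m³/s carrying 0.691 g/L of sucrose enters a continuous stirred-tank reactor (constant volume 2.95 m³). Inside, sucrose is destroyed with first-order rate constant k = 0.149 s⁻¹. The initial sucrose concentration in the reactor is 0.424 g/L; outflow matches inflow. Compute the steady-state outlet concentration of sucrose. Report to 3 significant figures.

0.177 g/L

Accumulation = in − out − consumed: V dC/dt = Q C_in − Q C − k V C.
At steady state: 0 = Q C_in − (Q + kV) C_ss, so C_ss = Q C_in/(Q + kV).
C_ss = 0.151·0.691/(0.151 + 0.149·2.95) = 0.10434/0.59055 = 0.17668 g/L.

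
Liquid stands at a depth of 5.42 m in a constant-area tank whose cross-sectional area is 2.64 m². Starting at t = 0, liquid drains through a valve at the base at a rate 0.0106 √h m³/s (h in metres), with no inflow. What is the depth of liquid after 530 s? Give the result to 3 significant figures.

Accumulation of liquid (constant cross-section A): A dh/dt = −0.0106 √h.
∫ h^(−1/2) dh = −(0.0106/A) ∫ dt, giving 2√h = 2√h₀ − (0.0106/A) t.
√h = √5.42 − 0.0106·530/(2·2.64) = 2.3281 − 1.0640 = 1.2641.
h = 1.2641² = 1.5979 m.

1.60 m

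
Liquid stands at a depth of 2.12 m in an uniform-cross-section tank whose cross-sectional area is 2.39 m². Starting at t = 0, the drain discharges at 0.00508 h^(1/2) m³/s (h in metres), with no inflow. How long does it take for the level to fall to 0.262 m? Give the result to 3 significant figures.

888 s

Unsteady balance on liquid volume: A dh/dt = −0.00508 √h.
∫ h^(−1/2) dh = −(0.00508/A) ∫ dt, giving 2√h = 2√h₀ − (0.00508/A) t.
t = 2A(√h₀ − √h)/0.00508 = 2·2.39·(√2.12 − √0.262)/0.00508
  = 4.7800 × (1.4560 − 0.51186) / 0.00508 = 888.40 s.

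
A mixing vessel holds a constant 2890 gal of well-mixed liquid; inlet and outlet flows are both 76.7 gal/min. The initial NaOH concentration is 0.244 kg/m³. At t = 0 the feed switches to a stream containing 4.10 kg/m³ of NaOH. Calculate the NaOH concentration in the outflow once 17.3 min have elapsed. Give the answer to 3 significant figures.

Unsteady species balance (constant V, well mixed): V dC/dt = Q(C_in − C).
Time constant τ = V/Q = 2890/76.7 = 37.679 min.
This is linear first-order; C(t) = C_in + (C₀ − C_in) e^(−t/τ).
C(17.3) = 4.10 + (0.244 − 4.10)·e^(−17.3/37.679) = 4.10 + (-3.8560)·0.63183 = 1.6637 kg/m³.

1.66 kg/m³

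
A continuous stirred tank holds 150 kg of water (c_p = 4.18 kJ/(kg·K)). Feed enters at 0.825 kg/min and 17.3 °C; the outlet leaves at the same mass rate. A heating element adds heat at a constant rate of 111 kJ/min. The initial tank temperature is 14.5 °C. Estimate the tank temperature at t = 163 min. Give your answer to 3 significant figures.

M c_p dT/dt = ṁ c_p (T_in − T) + Q̇.
Rearrange: dT/dt = (T_ss − T)/τ with τ = M/ṁ = 181.82 min and T_ss = T_in + Q̇/(ṁ c_p) = 49.488 °C.
Solution: T(t) = T_ss + (T₀ − T_ss) e^(−t/τ).
T(163) = 49.488 + (-34.988)·e^(−163/181.82) = 49.488 + (-34.988)·0.40800 = 35.213 °C.

35.2 °C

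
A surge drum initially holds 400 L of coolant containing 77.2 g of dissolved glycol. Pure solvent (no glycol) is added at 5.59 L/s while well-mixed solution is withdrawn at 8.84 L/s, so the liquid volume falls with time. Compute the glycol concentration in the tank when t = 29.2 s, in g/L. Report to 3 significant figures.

0.121 g/L

Total volume: dV/dt = Q_in − Q_out = -3.2500 L/s, so V(t) = 400 − 3.2500 t and V(29.2) = 305.10 L.
Solute balance: dm/dt = 0 − Q_out C = −Q_out m/V(t).
dm/m = −Q_out dt/(V₀ − 3.2500 t); integrating gives ln(m/m₀) = −(Q_out/(Q_in−Q_out)) ln(V/V₀).
m = m₀ (V₀/V)^(Q_out/(Q_in−Q_out)) = 77.2 × (400/305.10)^(-2.7200) = 36.957 g.
C = m/V = 36.957/305.10 = 0.12113 g/L.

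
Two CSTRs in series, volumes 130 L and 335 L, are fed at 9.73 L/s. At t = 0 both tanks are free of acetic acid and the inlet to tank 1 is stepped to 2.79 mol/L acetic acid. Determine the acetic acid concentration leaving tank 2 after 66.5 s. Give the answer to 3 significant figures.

2.14 mol/L

Species balance on tank i: dCᵢ/dt = (Cᵢ₋₁ − Cᵢ)/τᵢ with τᵢ = Vᵢ/Q.
τ₁ = 130/9.73 = 13.361 s; τ₂ = 335/9.73 = 34.430 s.
Solving the cascade with C₁(0)=C₂(0)=0 gives C₂(t) = C_in[1 − (τ₁ e^(−t/τ₁) − τ₂ e^(−t/τ₂))/(τ₁ − τ₂)].
At t = 66.5: e^(−t/τ₁) = 0.0068929, e^(−t/τ₂) = 0.14493.
C₂ = 2.79·[1 − (13.361·0.0068929 − 34.430·0.14493)/(-21.069)] = 2.79·0.76753 = 2.1414 mol/L.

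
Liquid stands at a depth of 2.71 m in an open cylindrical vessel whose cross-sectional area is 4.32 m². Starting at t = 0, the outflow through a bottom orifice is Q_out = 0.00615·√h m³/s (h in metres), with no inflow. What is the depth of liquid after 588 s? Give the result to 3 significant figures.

1.51 m

A dh/dt = −Q_out = −0.00615 √h.
Separate and integrate: 2(√h − √h₀) = −(0.00615/A) t.
√h = √2.71 − 0.00615·588/(2·4.32) = 1.6462 − 0.41854 = 1.2277.
h = 1.2277² = 1.5072 m.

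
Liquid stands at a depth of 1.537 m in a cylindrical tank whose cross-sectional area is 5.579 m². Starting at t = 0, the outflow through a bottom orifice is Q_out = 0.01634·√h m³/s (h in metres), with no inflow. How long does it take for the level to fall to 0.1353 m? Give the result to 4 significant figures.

Unsteady balance on liquid volume: A dh/dt = −0.01634 √h.
This is separable: 2 d(√h)/dt = −0.01634/A, so √h = √h₀ − (0.01634/(2A)) t.
t = 2A(√h₀ − √h)/0.01634 = 2·5.579·(√1.537 − √0.1353)/0.01634
  = 11.1580 × (1.23976 − 0.367831) / 0.01634 = 595.407 s.

595.4 s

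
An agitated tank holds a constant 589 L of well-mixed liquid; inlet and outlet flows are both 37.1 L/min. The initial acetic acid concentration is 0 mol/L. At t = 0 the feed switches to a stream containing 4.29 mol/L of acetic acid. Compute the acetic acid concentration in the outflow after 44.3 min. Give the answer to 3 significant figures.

Transient balance on the dissolved component: V dC/dt = Q(C_in − C).
Rewrite as dC/dt + C/τ = C_in/τ, τ = V/Q = 15.876 min.
Solution: C(t) = C_in + (C₀ − C_in) e^(−t/τ).
C(44.3) = 4.29 + (0 − 4.29)·e^(−44.3/15.876) = 4.29 + (-4.2900)·0.061398 = 4.0266 mol/L.

4.03 mol/L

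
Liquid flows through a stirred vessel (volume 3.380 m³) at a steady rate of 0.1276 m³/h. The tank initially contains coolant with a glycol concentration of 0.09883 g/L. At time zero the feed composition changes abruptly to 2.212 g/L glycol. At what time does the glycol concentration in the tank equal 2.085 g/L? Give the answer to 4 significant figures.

74.48 h

Species balance: V dC/dt = Q(C_in − C) ⇒ τ = V/Q = 26.4890 h.
C(t) = C_in + (C₀ − C_in) e^(−t/τ). Set C = 2.085 and solve for t:
e^(−t/τ) = (C − C_in)/(C₀ − C_in) = (2.085 − 2.212)/(0.09883 − 2.212) = 0.0600993
t = −τ ln(…) = 26.4890 × 2.81176 = 74.4807 h.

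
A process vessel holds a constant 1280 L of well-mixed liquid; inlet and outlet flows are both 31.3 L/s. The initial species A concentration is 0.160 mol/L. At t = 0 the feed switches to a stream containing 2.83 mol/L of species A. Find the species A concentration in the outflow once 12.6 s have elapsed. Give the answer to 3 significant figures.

0.868 mol/L

Unsteady species balance (constant V, well mixed): V dC/dt = Q(C_in − C).
Rewrite as dC/dt + C/τ = C_in/τ, τ = V/Q = 40.895 s.
C approaches C_in exponentially: C(t) = C_in + (C₀ − C_in) e^(−t/τ).
C(12.6) = 2.83 + (0.160 − 2.83)·e^(−12.6/40.895) = 2.83 + (-2.6700)·0.73483 = 0.86799 mol/L.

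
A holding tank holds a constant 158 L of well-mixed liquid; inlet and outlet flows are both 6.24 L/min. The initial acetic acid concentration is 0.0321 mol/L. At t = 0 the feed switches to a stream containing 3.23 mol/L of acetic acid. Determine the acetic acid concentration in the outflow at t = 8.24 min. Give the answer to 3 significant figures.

Accumulation = in − out for the solute gives V dC/dt = Q(C_in − C).
So dC/dt = (C_in − C)/τ with τ = V/Q = 158/6.24 = 25.321 min.
Solution: C(t) = C_in + (C₀ − C_in) e^(−t/τ).
C(8.24) = 3.23 + (0.0321 − 3.23)·e^(−8.24/25.321) = 3.23 + (-3.1979)·0.72222 = 0.92042 mol/L.

0.920 mol/L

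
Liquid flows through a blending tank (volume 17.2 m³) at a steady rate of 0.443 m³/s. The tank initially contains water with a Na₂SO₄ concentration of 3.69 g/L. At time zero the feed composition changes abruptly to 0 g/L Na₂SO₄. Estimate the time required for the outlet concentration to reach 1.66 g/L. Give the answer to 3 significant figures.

31.0 s

Transient balance on the dissolved component: V dC/dt = Q(C_in − C), so τ = V/Q = 38.826 s.
C(t) = C_in + (C₀ − C_in) e^(−t/τ). Set C = 1.66 and solve for t:
e^(−t/τ) = (C − C_in)/(C₀ − C_in) = (1.66 − 0)/(3.69 − 0) = 0.44986
t = −τ ln(…) = 38.826 × 0.79881 = 31.015 s.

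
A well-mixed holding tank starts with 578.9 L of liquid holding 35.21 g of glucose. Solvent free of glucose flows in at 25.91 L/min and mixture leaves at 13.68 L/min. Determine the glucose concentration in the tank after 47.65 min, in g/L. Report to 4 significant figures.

Let m(t) be the amount of glucose. Volume: V(t) = V₀ + (Q_in − Q_out) t = 578.9 + 12.2300 t; V(47.65) = 1161.66 L.
Solute balance: dm/dt = 0 − Q_out C = −Q_out m/V(t).
Separate: dm/m = −Q_out dt/V(t) ⇒ ln(m/m₀) = −(Q_out/(Q_in−Q_out)) ln(V/V₀).
m = m₀ (V₀/V)^(Q_out/(Q_in−Q_out)) = 35.21 × (578.9/1161.66)^(1.11856) = 16.1558 g.
C = m/V = 16.1558/1161.66 = 0.0139075 g/L.

0.01391 g/L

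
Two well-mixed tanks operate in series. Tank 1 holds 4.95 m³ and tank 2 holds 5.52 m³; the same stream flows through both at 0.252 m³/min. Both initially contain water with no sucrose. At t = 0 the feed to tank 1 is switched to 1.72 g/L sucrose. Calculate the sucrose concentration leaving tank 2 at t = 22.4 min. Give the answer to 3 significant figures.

Species balance on tank i: dCᵢ/dt = (Cᵢ₋₁ − Cᵢ)/τᵢ with τᵢ = Vᵢ/Q.
τ₁ = 4.95/0.252 = 19.643 min; τ₂ = 5.52/0.252 = 21.905 min.
Solving the cascade with C₁(0)=C₂(0)=0 gives C₂(t) = C_in[1 − (τ₁ e^(−t/τ₁) − τ₂ e^(−t/τ₂))/(τ₁ − τ₂)].
At t = 22.4: e^(−t/τ₁) = 0.31970, e^(−t/τ₂) = 0.35966.
C₂ = 1.72·[1 − (19.643·0.31970 − 21.905·0.35966)/(-2.2619)] = 1.72·0.29339 = 0.50462 g/L.

0.505 g/L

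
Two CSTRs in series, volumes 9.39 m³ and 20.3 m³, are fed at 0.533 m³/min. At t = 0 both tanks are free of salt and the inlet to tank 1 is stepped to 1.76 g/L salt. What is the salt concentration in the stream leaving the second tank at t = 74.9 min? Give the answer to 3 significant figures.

1.32 g/L

Each tank obeys Vᵢ dCᵢ/dt = Q(Cᵢ₋₁ − Cᵢ), so τᵢ = Vᵢ/Q.
τ₁ = 9.39/0.533 = 17.617 min; τ₂ = 20.3/0.533 = 38.086 min.
Tank 1: C₁ = C_in(1 − e^(−t/τ₁)). Tank 2 (τ₁ ≠ τ₂): C₂ = C_in[1 − (τ₁ e^(−t/τ₁) − τ₂ e^(−t/τ₂))/(τ₁ − τ₂)].
At t = 74.9: e^(−t/τ₁) = 0.014243, e^(−t/τ₂) = 0.13993.
C₂ = 1.76·[1 − (17.617·0.014243 − 38.086·0.13993)/(-20.469)] = 1.76·0.75189 = 1.3233 g/L.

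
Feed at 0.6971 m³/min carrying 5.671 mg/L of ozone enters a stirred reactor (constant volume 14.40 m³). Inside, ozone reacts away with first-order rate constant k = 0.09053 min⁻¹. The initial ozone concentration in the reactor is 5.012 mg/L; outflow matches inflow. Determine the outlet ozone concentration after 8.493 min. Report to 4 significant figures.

Accumulation = in − out − consumed: V dC/dt = Q C_in − Q C − k V C.
This is linear with rate a = Q/V + k = 0.138940 min⁻¹.
C_ss = Q C_in/(Q + kV) = 1.97590 mg/L; C(t) = C_ss + (C₀ − C_ss) e^(−a t).
C(8.493) = 1.97590 + (3.03610)·e^(−0.138940·8.493) = 1.97590 + (3.03610)·0.307274 = 2.90882 mg/L.

2.909 mg/L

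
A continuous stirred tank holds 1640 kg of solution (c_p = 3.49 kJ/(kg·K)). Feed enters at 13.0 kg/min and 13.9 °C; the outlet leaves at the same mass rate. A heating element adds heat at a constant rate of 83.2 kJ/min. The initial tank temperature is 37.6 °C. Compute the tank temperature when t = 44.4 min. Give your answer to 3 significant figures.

Heat balance on the well-mixed liquid: M c_p dT/dt = ṁ c_p (T_in − T) + 83.2.
Rearrange: dT/dt = (T_ss − T)/τ with τ = M/ṁ = 126.15 min and T_ss = T_in + Q̇/(ṁ c_p) = 15.734 °C.
This is linear first-order; T(t) = T_ss + (T₀ − T_ss) e^(−t/τ).
T(44.4) = 15.734 + (21.866)·e^(−44.4/126.15) = 15.734 + (21.866)·0.70331 = 31.113 °C.

31.1 °C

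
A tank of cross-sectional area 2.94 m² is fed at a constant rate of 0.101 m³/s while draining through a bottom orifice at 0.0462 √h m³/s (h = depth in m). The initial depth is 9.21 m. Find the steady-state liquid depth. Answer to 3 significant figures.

A dh/dt = Q_in − 0.0462 √h. Steady state requires inflow = outflow:
Q_in = 0.0462 √h_ss ⇒ √h_ss = 0.101/0.0462 = 2.1861.
h_ss = 2.1861² = 4.7792 m. (Since h₀ = 9.21 m > h_ss, the level will fall toward this value.)

4.78 m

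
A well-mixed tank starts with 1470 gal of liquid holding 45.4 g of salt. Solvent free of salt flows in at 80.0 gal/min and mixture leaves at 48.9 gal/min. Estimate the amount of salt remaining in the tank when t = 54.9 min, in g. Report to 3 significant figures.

Let m(t) be the amount of salt. Volume: V(t) = V₀ + (Q_in − Q_out) t = 1470 + 31.100 t; V(54.9) = 3177.4 gal.
No salt enters, so dm/dt = −Q_out · (m/V).
dm/m = −Q_out dt/(V₀ + 31.100 t); integrating gives ln(m/m₀) = −(Q_out/(Q_in−Q_out)) ln(V/V₀).
m = m₀ (V₀/V)^(Q_out/(Q_in−Q_out)) = 45.4 × (1470/3177.4)^(1.5723) = 13.512 g.

13.5 g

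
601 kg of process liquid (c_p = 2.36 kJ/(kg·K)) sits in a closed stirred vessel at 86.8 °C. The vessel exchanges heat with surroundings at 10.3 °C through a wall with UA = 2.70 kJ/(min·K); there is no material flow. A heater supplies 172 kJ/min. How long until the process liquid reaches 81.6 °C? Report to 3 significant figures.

274 min

Unsteady energy balance on the tank contents: M c_p dT/dt = −UA(T − T_amb) + Q̇.
τ = M c_p/UA = 525.32 min; T_ss = T_amb + Q̇/UA = 10.3 + 172/2.70 = 74.004 °C.
T(t) = T_ss + (T₀ − T_ss)e^(−t/τ); set T = 81.6:
t = −τ ln[(T − T_ss)/(T₀ − T_ss)] = −525.32 · ln(0.59363) = 273.95 min.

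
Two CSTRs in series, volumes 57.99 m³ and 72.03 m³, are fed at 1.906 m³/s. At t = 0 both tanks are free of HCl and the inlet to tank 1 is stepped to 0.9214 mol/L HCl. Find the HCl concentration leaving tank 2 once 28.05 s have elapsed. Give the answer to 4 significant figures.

Each tank obeys Vᵢ dCᵢ/dt = Q(Cᵢ₋₁ − Cᵢ), so τᵢ = Vᵢ/Q.
τ₁ = 57.99/1.906 = 30.4250 s; τ₂ = 72.03/1.906 = 37.7912 s.
Solving the cascade with C₁(0)=C₂(0)=0 gives C₂(t) = C_in[1 − (τ₁ e^(−t/τ₁) − τ₂ e^(−t/τ₂))/(τ₁ − τ₂)].
At t = 28.05: e^(−t/τ₁) = 0.397747, e^(−t/τ₂) = 0.476048.
C₂ = 0.9214·[1 − (30.4250·0.397747 − 37.7912·0.476048)/(-7.36621)] = 0.9214·0.200541 = 0.184778 mol/L.

0.1848 mol/L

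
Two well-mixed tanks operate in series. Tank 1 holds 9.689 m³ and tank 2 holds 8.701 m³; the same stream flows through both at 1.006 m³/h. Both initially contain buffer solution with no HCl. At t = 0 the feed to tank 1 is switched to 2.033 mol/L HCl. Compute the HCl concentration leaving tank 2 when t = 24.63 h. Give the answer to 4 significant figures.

Each tank obeys Vᵢ dCᵢ/dt = Q(Cᵢ₋₁ − Cᵢ), so τᵢ = Vᵢ/Q.
τ₁ = 9.689/1.006 = 9.63121 h; τ₂ = 8.701/1.006 = 8.64911 h.
Solving the cascade with C₁(0)=C₂(0)=0 gives C₂(t) = C_in[1 − (τ₁ e^(−t/τ₁) − τ₂ e^(−t/τ₂))/(τ₁ − τ₂)].
At t = 24.63: e^(−t/τ₁) = 0.0775129, e^(−t/τ₂) = 0.0579779.
C₂ = 2.033·[1 − (9.63121·0.0775129 − 8.64911·0.0579779)/(0.982107)] = 2.033·0.750448 = 1.52566 mol/L.

1.526 mol/L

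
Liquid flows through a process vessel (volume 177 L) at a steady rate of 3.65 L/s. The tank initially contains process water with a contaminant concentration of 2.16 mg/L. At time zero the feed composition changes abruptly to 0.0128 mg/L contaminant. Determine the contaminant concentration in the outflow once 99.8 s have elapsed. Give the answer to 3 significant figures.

Mass balance on the solute (V constant): V dC/dt = Q(C_in − C).
Rewrite as dC/dt + C/τ = C_in/τ, τ = V/Q = 48.493 s.
Solution: C(t) = C_in + (C₀ − C_in) e^(−t/τ).
C(99.8) = 0.0128 + (2.16 − 0.0128)·e^(−99.8/48.493) = 0.0128 + (2.1472)·0.12771 = 0.28701 mg/L.

0.287 mg/L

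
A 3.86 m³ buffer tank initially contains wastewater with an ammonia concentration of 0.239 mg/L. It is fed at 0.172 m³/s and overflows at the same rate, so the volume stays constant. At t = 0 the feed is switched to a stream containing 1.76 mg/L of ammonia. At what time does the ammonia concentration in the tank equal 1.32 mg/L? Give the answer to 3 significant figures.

27.8 s

Transient balance on the dissolved component: V dC/dt = Q(C_in − C), so τ = V/Q = 22.442 s.
C(t) = C_in + (C₀ − C_in) e^(−t/τ). Set C = 1.32 and solve for t:
e^(−t/τ) = (C − C_in)/(C₀ − C_in) = (1.32 − 1.76)/(0.239 − 1.76) = 0.28928
t = −τ ln(…) = 22.442 × 1.2403 = 27.836 s.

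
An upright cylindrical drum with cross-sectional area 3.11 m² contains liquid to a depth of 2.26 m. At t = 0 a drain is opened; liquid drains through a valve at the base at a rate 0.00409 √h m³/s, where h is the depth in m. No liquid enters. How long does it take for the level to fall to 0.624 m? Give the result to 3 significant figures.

1080 s

A dh/dt = −Q_out = −0.00409 √h.
Separate and integrate: 2(√h − √h₀) = −(0.00409/A) t.
t = 2A(√h₀ − √h)/0.00409 = 2·3.11·(√2.26 − √0.624)/0.00409
  = 6.2200 × (1.5033 − 0.78994) / 0.00409 = 1084.9 s.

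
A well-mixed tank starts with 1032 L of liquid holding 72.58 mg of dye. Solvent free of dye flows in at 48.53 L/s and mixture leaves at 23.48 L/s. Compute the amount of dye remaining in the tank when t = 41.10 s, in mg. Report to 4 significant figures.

37.94 mg

Total volume: dV/dt = Q_in − Q_out = 25.0500 L/s, so V(t) = 1032 + 25.0500 t and V(41.10) = 2061.56 L.
Solute balance: dm/dt = 0 − Q_out C = −Q_out m/V(t).
dm/m = −Q_out dt/(V₀ + 25.0500 t); integrating gives ln(m/m₀) = −(Q_out/(Q_in−Q_out)) ln(V/V₀).
m = m₀ (V₀/V)^(Q_out/(Q_in−Q_out)) = 72.58 × (1032/2061.56)^(0.937325) = 37.9434 mg.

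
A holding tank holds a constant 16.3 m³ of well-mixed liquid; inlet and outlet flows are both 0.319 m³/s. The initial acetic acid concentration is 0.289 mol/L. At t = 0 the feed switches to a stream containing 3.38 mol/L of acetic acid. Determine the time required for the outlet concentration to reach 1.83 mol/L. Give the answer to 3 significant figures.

Species balance: V dC/dt = Q(C_in − C) ⇒ τ = V/Q = 51.097 s.
C(t) = C_in + (C₀ − C_in) e^(−t/τ). Set C = 1.83 and solve for t:
e^(−t/τ) = (C − C_in)/(C₀ − C_in) = (1.83 − 3.38)/(0.289 − 3.38) = 0.50146
t = −τ ln(…) = 51.097 × 0.69024 = 35.269 s.

35.3 s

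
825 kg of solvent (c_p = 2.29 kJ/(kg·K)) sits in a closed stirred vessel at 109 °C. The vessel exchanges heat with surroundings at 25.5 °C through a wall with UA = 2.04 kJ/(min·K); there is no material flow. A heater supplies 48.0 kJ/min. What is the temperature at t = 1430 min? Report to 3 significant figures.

61.8 °C

M c_p dT/dt = −UA(T − T_amb) + Q̇.
dT/dt = (T_ss − T)/τ with T_ss = T_amb + Q̇/UA = 25.5 + 48.0/2.04 = 49.029 °C, τ = M c_p/UA = 825·2.29/2.04 = 926.10 min.
Solution: T(t) = T_ss + (T₀ − T_ss) e^(−t/τ).
T(1430) = 49.029 + (59.971)·0.21350 = 61.833 °C.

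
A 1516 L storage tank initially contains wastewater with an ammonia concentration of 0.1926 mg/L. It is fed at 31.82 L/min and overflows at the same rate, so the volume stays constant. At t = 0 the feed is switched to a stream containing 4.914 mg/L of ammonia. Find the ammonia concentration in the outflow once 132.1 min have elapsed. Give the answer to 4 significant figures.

4.619 mg/L

Species balance on the tank: V dC/dt = Q(C_in − C).
Time constant τ = V/Q = 1516/31.82 = 47.6430 min.
Solution: C(t) = C_in + (C₀ − C_in) e^(−t/τ).
C(132.1) = 4.914 + (0.1926 − 4.914)·e^(−132.1/47.6430) = 4.914 + (-4.72140)·0.0624927 = 4.61895 mg/L.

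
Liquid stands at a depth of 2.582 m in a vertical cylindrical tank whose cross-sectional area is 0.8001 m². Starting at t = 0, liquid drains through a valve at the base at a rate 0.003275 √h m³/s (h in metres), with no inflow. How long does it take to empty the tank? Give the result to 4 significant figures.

With no inflow, A dh/dt = −0.003275 √h.
This is separable: 2 d(√h)/dt = −0.003275/A, so √h = √h₀ − (0.003275/(2A)) t.
Tank is empty when √h = 0: t_empty = 2A√h₀/0.003275.
t_empty = 2·0.8001·√2.582/0.003275 = 1.60020·1.60686/0.003275 = 785.129 s.

785.1 s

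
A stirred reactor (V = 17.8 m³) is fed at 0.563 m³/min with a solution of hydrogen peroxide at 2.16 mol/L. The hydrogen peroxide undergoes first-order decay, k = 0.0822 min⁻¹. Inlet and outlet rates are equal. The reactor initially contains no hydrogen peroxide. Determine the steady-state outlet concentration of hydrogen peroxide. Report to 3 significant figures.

0.600 mol/L

Accumulation = in − out − consumed: V dC/dt = Q C_in − Q C − k V C.
Steady state (dC/dt = 0): C_ss = Q C_in/(Q + kV) = C_in/(1 + kV/Q).
C_ss = 0.563·2.16/(0.563 + 0.0822·17.8) = 1.2161/2.0262 = 0.60019 mol/L.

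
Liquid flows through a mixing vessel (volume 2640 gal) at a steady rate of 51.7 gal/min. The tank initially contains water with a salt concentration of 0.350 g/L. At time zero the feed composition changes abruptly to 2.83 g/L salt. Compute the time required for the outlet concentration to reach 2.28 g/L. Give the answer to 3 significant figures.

76.9 min

Transient balance on the dissolved component: V dC/dt = Q(C_in − C), so τ = V/Q = 51.064 min.
C(t) = C_in + (C₀ − C_in) e^(−t/τ). Set C = 2.28 and solve for t:
e^(−t/τ) = (C − C_in)/(C₀ − C_in) = (2.28 − 2.83)/(0.350 − 2.83) = 0.22177
t = −τ ln(…) = 51.064 × 1.5061 = 76.907 min.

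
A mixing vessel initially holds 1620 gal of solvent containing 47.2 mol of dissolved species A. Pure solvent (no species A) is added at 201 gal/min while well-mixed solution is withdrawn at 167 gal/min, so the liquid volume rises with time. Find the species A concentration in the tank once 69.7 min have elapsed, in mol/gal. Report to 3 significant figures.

Total volume: dV/dt = Q_in − Q_out = 34.000 gal/min, so V(t) = 1620 + 34.000 t and V(69.7) = 3989.8 gal.
Solute balance: dm/dt = 0 − Q_out C = −Q_out m/V(t).
dm/m = −Q_out dt/(V₀ + 34.000 t); integrating gives ln(m/m₀) = −(Q_out/(Q_in−Q_out)) ln(V/V₀).
m = m₀ (V₀/V)^(Q_out/(Q_in−Q_out)) = 47.2 × (1620/3989.8)^(4.9118) = 0.56403 mol.
C = m/V = 0.56403/3989.8 = 0.00014137 mol/gal.

0.000141 mol/gal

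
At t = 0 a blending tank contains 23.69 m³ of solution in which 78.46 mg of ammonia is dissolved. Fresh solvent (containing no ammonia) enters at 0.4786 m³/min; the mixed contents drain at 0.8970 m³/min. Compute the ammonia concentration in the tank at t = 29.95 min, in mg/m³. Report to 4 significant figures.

1.400 mg/m³

Total volume: dV/dt = Q_in − Q_out = -0.418400 m³/min, so V(t) = 23.69 − 0.418400 t and V(29.95) = 11.1589 m³.
Species balance (pure solvent in): dm/dt = −Q_out · m/V(t).
Separate: dm/m = −Q_out dt/V(t) ⇒ ln(m/m₀) = −(Q_out/(Q_in−Q_out)) ln(V/V₀).
m = m₀ (V₀/V)^(Q_out/(Q_in−Q_out)) = 78.46 × (23.69/11.1589)^(-2.14388) = 15.6215 mg.
C = m/V = 15.6215/11.1589 = 1.39991 mg/m³.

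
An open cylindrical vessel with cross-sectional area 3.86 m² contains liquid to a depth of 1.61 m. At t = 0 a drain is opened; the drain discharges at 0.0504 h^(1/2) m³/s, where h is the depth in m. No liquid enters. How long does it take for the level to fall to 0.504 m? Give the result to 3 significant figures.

Unsteady balance on liquid volume: A dh/dt = −0.0504 √h.
This is separable: 2 d(√h)/dt = −0.0504/A, so √h = √h₀ − (0.0504/(2A)) t.
t = 2A(√h₀ − √h)/0.0504 = 2·3.86·(√1.61 − √0.504)/0.0504
  = 7.7200 × (1.2689 − 0.70993) / 0.0504 = 85.614 s.

85.6 s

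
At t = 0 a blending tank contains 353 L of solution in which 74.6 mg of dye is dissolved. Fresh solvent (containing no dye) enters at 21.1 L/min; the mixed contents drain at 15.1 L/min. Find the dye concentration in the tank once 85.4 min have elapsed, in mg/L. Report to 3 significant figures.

0.00902 mg/L

Let m(t) be the amount of dye. Volume: V(t) = V₀ + (Q_in − Q_out) t = 353 + 6.0000 t; V(85.4) = 865.40 L.
Solute balance: dm/dt = 0 − Q_out C = −Q_out m/V(t).
Separate: dm/m = −Q_out dt/V(t) ⇒ ln(m/m₀) = −(Q_out/(Q_in−Q_out)) ln(V/V₀).
m = m₀ (V₀/V)^(Q_out/(Q_in−Q_out)) = 74.6 × (353/865.40)^(2.5167) = 7.8098 mg.
C = m/V = 7.8098/865.40 = 0.0090246 mg/L.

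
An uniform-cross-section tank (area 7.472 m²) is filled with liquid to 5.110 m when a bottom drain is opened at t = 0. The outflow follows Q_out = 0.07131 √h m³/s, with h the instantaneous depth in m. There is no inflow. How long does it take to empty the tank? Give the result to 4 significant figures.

473.7 s

Unsteady balance on liquid volume: A dh/dt = −0.07131 √h.
Separate and integrate: 2(√h − √h₀) = −(0.07131/A) t.
Set h = 0: 2√h₀ = (0.07131/A) t_empty ⇒ t_empty = 2A√h₀/0.07131.
t_empty = 2·7.472·√5.110/0.07131 = 14.9440·2.26053/0.07131 = 473.726 s.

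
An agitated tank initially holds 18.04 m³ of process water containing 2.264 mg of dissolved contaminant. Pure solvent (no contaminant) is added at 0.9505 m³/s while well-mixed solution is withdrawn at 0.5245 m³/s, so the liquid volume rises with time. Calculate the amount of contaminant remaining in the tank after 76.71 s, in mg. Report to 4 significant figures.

0.6341 mg

Total volume: dV/dt = Q_in − Q_out = 0.426000 m³/s, so V(t) = 18.04 + 0.426000 t and V(76.71) = 50.7185 m³.
Solute balance: dm/dt = 0 − Q_out C = −Q_out m/V(t).
dm/m = −Q_out dt/(V₀ + 0.426000 t); integrating gives ln(m/m₀) = −(Q_out/(Q_in−Q_out)) ln(V/V₀).
m = m₀ (V₀/V)^(Q_out/(Q_in−Q_out)) = 2.264 × (18.04/50.7185)^(1.23122) = 0.634082 mg.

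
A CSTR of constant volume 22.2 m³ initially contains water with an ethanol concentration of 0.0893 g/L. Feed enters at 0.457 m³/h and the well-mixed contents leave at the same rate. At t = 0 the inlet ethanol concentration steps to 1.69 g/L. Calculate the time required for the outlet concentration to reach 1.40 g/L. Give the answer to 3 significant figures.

Transient balance on the dissolved component: V dC/dt = Q(C_in − C), so τ = V/Q = 48.578 h.
C(t) = C_in + (C₀ − C_in) e^(−t/τ). Set C = 1.40 and solve for t:
e^(−t/τ) = (C − C_in)/(C₀ − C_in) = (1.40 − 1.69)/(0.0893 − 1.69) = 0.18117
t = −τ ln(…) = 48.578 × 1.7083 = 82.986 h.

83.0 h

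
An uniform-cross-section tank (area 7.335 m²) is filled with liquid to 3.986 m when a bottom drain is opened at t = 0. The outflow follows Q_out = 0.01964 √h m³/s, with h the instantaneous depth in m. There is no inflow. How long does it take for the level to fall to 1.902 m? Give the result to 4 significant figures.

Mass balance (ρ constant): A dh/dt = −0.01964 √h.
This is separable: 2 d(√h)/dt = −0.01964/A, so √h = √h₀ − (0.01964/(2A)) t.
t = 2A(√h₀ − √h)/0.01964 = 2·7.335·(√3.986 − √1.902)/0.01964
  = 14.6700 × (1.99650 − 1.37913) / 0.01964 = 461.139 s.

461.1 s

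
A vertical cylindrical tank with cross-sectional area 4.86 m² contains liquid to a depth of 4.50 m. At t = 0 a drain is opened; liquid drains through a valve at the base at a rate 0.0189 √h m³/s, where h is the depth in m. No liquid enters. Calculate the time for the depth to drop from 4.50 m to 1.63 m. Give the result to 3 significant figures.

Volume balance on the tank: A dh/dt = −0.0189 √h.
Separate and integrate: 2(√h − √h₀) = −(0.0189/A) t.
t = 2A(√h₀ − √h)/0.0189 = 2·4.86·(√4.50 − √1.63)/0.0189
  = 9.7200 × (2.1213 − 1.2767) / 0.0189 = 434.37 s.

434 s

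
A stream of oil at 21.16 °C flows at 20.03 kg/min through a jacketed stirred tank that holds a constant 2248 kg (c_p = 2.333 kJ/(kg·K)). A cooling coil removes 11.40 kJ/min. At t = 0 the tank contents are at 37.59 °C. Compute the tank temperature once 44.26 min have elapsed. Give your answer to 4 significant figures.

First-law balance (no shaft work): M c_p dT/dt = ṁ c_p (T_in − T) − 11.40.
τ = M/ṁ = 112.232 min; T_ss = T_in − Q̇/(ṁ c_p) = 21.16 − 11.40/(20.03·2.333) = 20.9160 °C.
Solution: T(t) = T_ss + (T₀ − T_ss) e^(−t/τ).
T(44.26) = 20.9160 + (16.6740)·e^(−44.26/112.232) = 20.9160 + (16.6740)·0.674109 = 32.1561 °C.

32.16 °C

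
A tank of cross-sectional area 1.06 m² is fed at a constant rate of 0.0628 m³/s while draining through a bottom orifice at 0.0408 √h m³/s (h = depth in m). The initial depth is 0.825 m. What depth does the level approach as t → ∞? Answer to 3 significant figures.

2.37 m

Level balance: A dh/dt = 0.0628 − 0.0408 √h. Setting dh/dt = 0:
Q_in = 0.0408 √h_ss ⇒ √h_ss = 0.0628/0.0408 = 1.5392.
h_ss = 1.5392² = 2.3692 m. (Since h₀ = 0.825 m < h_ss, the level will rise toward this value.)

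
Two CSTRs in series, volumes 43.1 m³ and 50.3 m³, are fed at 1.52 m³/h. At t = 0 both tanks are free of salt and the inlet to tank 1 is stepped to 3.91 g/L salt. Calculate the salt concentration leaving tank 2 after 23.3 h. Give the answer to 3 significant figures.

0.692 g/L

Species balance on tank i: dCᵢ/dt = (Cᵢ₋₁ − Cᵢ)/τᵢ with τᵢ = Vᵢ/Q.
τ₁ = 43.1/1.52 = 28.355 h; τ₂ = 50.3/1.52 = 33.092 h.
Solving the cascade with C₁(0)=C₂(0)=0 gives C₂(t) = C_in[1 − (τ₁ e^(−t/τ₁) − τ₂ e^(−t/τ₂))/(τ₁ − τ₂)].
At t = 23.3: e^(−t/τ₁) = 0.43968, e^(−t/τ₂) = 0.49456.
C₂ = 3.91·[1 − (28.355·0.43968 − 33.092·0.49456)/(-4.7368)] = 3.91·0.17693 = 0.69179 g/L.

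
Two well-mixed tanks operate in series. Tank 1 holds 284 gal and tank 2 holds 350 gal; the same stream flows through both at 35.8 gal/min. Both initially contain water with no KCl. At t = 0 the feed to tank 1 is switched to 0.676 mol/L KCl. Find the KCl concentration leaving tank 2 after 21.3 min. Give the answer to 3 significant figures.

0.469 mol/L

Each tank obeys Vᵢ dCᵢ/dt = Q(Cᵢ₋₁ − Cᵢ), so τᵢ = Vᵢ/Q.
τ₁ = 284/35.8 = 7.9330 min; τ₂ = 350/35.8 = 9.7765 min.
Tank 1: C₁ = C_in(1 − e^(−t/τ₁)). Tank 2 (τ₁ ≠ τ₂): C₂ = C_in[1 − (τ₁ e^(−t/τ₁) − τ₂ e^(−t/τ₂))/(τ₁ − τ₂)].
At t = 21.3: e^(−t/τ₁) = 0.068221, e^(−t/τ₂) = 0.11319.
C₂ = 0.676·[1 − (7.9330·0.068221 − 9.7765·0.11319)/(-1.8436)] = 0.676·0.69331 = 0.46868 mol/L.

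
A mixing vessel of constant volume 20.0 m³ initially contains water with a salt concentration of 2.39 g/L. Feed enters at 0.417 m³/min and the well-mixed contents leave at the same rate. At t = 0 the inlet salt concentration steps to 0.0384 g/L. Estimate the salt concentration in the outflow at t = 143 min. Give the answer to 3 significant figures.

0.158 g/L

Transient balance on the dissolved component: V dC/dt = Q(C_in − C).
So dC/dt = (C_in − C)/τ with τ = V/Q = 20.0/0.417 = 47.962 min.
Integrating: C(t) = C_in + (C₀ − C_in) e^(−t/τ).
C(143) = 0.0384 + (2.39 − 0.0384)·e^(−143/47.962) = 0.0384 + (2.3516)·0.050714 = 0.15766 g/L.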